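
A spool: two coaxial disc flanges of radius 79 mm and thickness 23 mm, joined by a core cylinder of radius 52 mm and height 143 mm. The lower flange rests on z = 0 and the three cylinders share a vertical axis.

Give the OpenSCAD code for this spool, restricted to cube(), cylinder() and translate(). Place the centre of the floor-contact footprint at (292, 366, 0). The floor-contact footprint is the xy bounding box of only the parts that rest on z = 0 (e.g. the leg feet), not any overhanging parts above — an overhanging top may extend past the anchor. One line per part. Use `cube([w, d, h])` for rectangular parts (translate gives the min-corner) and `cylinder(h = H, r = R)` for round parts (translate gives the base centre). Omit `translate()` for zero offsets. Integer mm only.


translate([292, 366, 0]) cylinder(h = 23, r = 79);
translate([292, 366, 23]) cylinder(h = 143, r = 52);
translate([292, 366, 166]) cylinder(h = 23, r = 79);


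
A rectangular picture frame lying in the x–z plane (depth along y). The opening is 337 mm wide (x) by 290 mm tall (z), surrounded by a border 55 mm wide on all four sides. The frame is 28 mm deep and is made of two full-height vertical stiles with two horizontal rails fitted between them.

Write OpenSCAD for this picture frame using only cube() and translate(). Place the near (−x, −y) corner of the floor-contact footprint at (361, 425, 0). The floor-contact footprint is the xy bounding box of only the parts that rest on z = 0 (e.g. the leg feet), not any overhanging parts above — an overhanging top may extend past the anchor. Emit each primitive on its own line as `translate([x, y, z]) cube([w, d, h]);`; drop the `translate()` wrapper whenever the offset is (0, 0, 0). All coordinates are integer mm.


translate([361, 425, 0]) cube([55, 28, 400]);
translate([753, 425, 0]) cube([55, 28, 400]);
translate([416, 425, 0]) cube([337, 28, 55]);
translate([416, 425, 345]) cube([337, 28, 55]);


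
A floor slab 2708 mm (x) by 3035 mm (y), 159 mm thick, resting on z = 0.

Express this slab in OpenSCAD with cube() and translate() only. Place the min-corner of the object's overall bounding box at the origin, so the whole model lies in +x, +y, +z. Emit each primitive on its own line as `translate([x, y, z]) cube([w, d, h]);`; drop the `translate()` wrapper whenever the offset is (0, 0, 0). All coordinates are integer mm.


cube([2708, 3035, 159]);


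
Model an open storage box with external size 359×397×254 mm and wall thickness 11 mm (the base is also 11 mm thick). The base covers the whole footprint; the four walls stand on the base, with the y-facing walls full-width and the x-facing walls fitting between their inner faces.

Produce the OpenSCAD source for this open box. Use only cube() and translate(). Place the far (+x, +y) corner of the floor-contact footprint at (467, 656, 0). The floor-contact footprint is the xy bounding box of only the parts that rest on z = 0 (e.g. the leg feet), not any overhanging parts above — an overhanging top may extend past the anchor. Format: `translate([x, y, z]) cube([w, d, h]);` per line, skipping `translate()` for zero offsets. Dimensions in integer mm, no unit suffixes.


translate([108, 259, 0]) cube([359, 397, 11]);
translate([108, 259, 11]) cube([359, 11, 243]);
translate([108, 645, 11]) cube([359, 11, 243]);
translate([108, 270, 11]) cube([11, 375, 243]);
translate([456, 270, 11]) cube([11, 375, 243]);


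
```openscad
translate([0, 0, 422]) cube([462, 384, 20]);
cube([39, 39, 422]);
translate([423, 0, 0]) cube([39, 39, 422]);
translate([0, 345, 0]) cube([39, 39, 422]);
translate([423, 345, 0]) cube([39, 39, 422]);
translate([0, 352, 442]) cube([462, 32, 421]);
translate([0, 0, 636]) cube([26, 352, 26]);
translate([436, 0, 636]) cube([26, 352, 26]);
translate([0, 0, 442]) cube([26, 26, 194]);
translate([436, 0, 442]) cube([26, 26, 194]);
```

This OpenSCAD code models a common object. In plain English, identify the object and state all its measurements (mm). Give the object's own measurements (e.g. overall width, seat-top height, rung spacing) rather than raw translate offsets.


A chair. The seat is a 462×384×20 mm slab with its top at z = 442 mm, on four 39×39 mm corner legs (flush with the seat edges, standing on z = 0). A flat backrest 32 mm thick, 421 mm tall, spans the full seat width and rises from the seat top along its +y edge, rear face flush with the rear of the seat. Two armrests of 26×26 mm section run along each side from the seat's front edge to the front of the backrest, top faces 220 mm above the seat top and outer faces flush with the seat's x-edges; a 26×26 mm post under the front of each armrest stands on the seat at the front corner.


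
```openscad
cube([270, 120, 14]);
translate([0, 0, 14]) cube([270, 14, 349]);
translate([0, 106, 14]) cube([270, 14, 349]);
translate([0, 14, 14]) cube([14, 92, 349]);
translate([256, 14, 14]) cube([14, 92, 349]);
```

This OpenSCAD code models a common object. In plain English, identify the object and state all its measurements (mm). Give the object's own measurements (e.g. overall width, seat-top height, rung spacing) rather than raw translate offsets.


An open-topped rectangular box: outside dimensions 270×120×363 mm, with a uniform wall and base thickness of 14 mm. The base is a full 270×120 slab on the floor; four walls sit on top of the base. The front and back walls (the −y and +y sides) span the full width; the two side walls fit between them.


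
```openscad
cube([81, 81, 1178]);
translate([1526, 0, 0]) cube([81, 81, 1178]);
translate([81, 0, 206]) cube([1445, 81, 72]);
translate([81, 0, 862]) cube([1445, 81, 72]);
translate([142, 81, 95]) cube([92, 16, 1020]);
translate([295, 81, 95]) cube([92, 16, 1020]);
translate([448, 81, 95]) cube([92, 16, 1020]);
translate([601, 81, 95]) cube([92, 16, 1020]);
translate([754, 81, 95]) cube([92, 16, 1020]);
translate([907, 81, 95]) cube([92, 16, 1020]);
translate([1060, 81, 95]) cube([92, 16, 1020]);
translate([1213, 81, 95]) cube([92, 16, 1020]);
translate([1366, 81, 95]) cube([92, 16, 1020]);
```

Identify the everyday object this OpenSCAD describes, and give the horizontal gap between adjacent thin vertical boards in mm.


A fence section. The picket gap is 61 mm.

Two posts, two rails, 9 pickets — a fence section. Span 1445 mm holds 9 pickets of 92 mm with 10 equal gaps: ⌊(1445 − 9·92) / 10⌋ = 61 mm.


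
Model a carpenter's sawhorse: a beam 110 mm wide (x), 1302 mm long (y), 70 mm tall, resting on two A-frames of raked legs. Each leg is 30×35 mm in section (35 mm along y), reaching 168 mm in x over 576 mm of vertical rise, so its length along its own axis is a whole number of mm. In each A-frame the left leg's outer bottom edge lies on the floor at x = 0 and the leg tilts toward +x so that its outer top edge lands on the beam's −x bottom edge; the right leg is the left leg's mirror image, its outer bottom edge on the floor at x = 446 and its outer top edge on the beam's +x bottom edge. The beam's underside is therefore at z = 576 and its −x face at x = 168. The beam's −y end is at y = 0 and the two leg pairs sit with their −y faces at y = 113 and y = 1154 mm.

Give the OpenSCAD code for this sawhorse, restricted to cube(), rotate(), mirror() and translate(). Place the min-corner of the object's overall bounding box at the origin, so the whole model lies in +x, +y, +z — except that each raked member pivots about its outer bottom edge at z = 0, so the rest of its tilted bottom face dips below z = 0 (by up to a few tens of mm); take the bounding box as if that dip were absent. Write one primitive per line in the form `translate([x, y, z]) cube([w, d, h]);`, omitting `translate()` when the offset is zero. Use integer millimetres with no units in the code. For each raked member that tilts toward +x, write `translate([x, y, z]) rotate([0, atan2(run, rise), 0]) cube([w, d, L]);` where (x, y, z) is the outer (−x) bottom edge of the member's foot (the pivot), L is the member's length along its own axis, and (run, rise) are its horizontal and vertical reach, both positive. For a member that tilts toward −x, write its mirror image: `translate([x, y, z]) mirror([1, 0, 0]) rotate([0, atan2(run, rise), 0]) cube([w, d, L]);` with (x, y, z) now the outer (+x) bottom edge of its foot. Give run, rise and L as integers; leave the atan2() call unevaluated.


// leg length = √(168² + 576²) = 600
// right-leg outer foot x = 2·168 + 110 = 446
// beam min-corner = (168, 0, 576)
translate([168, 0, 576]) cube([110, 1302, 70]);
translate([0, 113, 0]) rotate([0, atan2(168, 576), 0]) cube([30, 35, 600]);
translate([446, 113, 0]) mirror([1, 0, 0]) rotate([0, atan2(168, 576), 0]) cube([30, 35, 600]);
translate([0, 1154, 0]) rotate([0, atan2(168, 576), 0]) cube([30, 35, 600]);
translate([446, 1154, 0]) mirror([1, 0, 0]) rotate([0, atan2(168, 576), 0]) cube([30, 35, 600]);


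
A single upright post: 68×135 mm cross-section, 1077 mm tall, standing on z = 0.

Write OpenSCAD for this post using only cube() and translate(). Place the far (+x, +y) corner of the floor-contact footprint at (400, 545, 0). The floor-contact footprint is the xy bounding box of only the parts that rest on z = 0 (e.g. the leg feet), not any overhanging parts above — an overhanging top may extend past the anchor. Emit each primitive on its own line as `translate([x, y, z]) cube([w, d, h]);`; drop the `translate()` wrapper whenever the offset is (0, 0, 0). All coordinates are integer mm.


translate([332, 410, 0]) cube([68, 135, 1077]);


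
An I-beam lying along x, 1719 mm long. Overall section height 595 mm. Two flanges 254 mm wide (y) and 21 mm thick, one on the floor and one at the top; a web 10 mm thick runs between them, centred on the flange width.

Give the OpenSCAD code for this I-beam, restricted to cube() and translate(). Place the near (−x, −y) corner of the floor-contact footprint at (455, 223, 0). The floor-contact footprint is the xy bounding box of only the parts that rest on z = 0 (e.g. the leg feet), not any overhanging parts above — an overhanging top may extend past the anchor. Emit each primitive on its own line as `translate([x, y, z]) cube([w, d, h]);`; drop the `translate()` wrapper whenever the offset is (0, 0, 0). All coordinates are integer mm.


translate([455, 223, 0]) cube([1719, 254, 21]);
translate([455, 345, 21]) cube([1719, 10, 553]);
translate([455, 223, 574]) cube([1719, 254, 21]);


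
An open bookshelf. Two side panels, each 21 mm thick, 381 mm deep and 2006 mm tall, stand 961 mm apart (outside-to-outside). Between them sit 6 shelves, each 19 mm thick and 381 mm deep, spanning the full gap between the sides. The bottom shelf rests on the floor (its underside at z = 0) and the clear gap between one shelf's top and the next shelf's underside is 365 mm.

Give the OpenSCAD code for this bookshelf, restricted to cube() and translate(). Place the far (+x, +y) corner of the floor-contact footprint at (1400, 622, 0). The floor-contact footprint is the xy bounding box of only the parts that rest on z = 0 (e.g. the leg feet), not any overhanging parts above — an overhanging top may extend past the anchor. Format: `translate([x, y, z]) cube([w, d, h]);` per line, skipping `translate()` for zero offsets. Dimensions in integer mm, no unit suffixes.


translate([439, 241, 0]) cube([21, 381, 2006]);
translate([1379, 241, 0]) cube([21, 381, 2006]);
translate([460, 241, 0]) cube([919, 381, 19]);
translate([460, 241, 384]) cube([919, 381, 19]);
translate([460, 241, 768]) cube([919, 381, 19]);
translate([460, 241, 1152]) cube([919, 381, 19]);
translate([460, 241, 1536]) cube([919, 381, 19]);
translate([460, 241, 1920]) cube([919, 381, 19]);


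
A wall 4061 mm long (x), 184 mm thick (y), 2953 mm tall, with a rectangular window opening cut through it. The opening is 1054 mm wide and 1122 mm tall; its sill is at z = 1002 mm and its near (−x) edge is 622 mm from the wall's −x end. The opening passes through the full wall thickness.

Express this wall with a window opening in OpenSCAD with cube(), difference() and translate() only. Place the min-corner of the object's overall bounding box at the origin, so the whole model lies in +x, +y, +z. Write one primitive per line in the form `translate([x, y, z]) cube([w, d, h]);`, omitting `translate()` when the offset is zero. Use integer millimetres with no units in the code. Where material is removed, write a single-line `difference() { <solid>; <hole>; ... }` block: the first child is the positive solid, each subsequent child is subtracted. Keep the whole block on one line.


difference() { cube([4061, 184, 2953]); translate([622, 0, 1002]) cube([1054, 184, 1122]); }


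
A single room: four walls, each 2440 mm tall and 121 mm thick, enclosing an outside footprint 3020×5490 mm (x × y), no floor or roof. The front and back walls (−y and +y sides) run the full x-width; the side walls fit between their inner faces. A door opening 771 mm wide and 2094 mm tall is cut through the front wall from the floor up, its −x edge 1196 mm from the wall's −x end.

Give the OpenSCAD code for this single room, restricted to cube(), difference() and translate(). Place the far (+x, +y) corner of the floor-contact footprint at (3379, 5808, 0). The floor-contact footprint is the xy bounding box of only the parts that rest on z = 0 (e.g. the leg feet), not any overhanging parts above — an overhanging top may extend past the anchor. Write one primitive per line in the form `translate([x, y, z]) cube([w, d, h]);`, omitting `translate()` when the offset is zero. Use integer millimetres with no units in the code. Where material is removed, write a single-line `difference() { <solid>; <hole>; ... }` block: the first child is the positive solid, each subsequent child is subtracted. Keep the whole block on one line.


difference() { translate([359, 318, 0]) cube([3020, 121, 2440]); translate([1555, 318, 0]) cube([771, 121, 2094]); }
translate([359, 5687, 0]) cube([3020, 121, 2440]);
translate([359, 439, 0]) cube([121, 5248, 2440]);
translate([3258, 439, 0]) cube([121, 5248, 2440]);


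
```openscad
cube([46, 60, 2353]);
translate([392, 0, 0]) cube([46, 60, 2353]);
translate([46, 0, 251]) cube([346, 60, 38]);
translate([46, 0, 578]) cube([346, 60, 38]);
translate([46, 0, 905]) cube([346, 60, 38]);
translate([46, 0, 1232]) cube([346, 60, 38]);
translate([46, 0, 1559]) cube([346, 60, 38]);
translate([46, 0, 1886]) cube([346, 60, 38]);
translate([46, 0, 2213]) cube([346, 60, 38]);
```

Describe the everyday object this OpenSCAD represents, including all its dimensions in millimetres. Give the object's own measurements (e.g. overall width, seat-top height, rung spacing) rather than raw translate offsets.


A straight ladder. Two 46×60 mm vertical rails, 2353 mm tall, stand 438 mm apart (outside-to-outside) with their front faces coplanar on the −y side. 7 rungs, each 60 mm deep and 38 mm tall, span between the inner faces of the rails, front faces flush with the rails. The lowest rung's underside is at z = 251 mm and rungs are spaced 327 mm apart (underside to underside).


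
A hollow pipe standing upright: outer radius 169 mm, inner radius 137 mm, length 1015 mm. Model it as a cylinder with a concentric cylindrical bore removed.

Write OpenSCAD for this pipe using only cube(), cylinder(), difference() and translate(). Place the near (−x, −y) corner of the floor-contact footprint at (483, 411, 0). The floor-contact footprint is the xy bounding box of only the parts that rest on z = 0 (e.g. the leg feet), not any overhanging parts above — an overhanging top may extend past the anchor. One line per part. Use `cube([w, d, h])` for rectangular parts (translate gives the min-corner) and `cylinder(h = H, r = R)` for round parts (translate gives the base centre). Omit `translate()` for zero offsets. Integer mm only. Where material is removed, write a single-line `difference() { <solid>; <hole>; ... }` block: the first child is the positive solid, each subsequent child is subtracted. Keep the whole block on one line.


difference() { translate([652, 580, 0]) cylinder(h = 1015, r = 169); translate([652, 580, 0]) cylinder(h = 1015, r = 137); }


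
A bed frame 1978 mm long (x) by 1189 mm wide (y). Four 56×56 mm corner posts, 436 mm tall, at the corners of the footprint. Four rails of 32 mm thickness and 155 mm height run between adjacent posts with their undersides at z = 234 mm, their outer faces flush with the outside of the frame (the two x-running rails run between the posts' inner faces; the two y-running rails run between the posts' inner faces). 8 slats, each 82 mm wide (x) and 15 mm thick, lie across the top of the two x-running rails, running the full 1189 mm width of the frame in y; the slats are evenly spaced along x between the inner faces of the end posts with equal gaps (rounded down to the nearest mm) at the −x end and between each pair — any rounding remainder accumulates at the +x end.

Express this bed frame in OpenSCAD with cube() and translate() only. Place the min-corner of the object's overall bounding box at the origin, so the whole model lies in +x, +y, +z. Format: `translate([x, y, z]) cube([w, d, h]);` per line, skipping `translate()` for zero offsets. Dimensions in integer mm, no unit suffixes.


// slat z = rail_z + rail_h = 234 + 155 = 389
// slat gap = ⌊(1866 − 8·82) / 9⌋ = 134
cube([56, 56, 436]);
translate([0, 1133, 0]) cube([56, 56, 436]);
translate([1922, 0, 0]) cube([56, 56, 436]);
translate([1922, 1133, 0]) cube([56, 56, 436]);
translate([56, 0, 234]) cube([1866, 32, 155]);
translate([56, 1157, 234]) cube([1866, 32, 155]);
translate([0, 56, 234]) cube([32, 1077, 155]);
translate([1946, 56, 234]) cube([32, 1077, 155]);
translate([190, 0, 389]) cube([82, 1189, 15]);
translate([406, 0, 389]) cube([82, 1189, 15]);
translate([622, 0, 389]) cube([82, 1189, 15]);
translate([838, 0, 389]) cube([82, 1189, 15]);
translate([1054, 0, 389]) cube([82, 1189, 15]);
translate([1270, 0, 389]) cube([82, 1189, 15]);
translate([1486, 0, 389]) cube([82, 1189, 15]);
translate([1702, 0, 389]) cube([82, 1189, 15]);


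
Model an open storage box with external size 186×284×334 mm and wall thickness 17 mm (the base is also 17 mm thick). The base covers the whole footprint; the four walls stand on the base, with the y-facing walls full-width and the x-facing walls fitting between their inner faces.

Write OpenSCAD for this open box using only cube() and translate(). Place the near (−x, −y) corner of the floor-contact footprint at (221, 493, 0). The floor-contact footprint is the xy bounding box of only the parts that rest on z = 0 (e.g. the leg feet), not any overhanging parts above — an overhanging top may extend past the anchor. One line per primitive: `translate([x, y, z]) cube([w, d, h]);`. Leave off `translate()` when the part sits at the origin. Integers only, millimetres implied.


translate([221, 493, 0]) cube([186, 284, 17]);
translate([221, 493, 17]) cube([186, 17, 317]);
translate([221, 760, 17]) cube([186, 17, 317]);
translate([221, 510, 17]) cube([17, 250, 317]);
translate([390, 510, 17]) cube([17, 250, 317]);


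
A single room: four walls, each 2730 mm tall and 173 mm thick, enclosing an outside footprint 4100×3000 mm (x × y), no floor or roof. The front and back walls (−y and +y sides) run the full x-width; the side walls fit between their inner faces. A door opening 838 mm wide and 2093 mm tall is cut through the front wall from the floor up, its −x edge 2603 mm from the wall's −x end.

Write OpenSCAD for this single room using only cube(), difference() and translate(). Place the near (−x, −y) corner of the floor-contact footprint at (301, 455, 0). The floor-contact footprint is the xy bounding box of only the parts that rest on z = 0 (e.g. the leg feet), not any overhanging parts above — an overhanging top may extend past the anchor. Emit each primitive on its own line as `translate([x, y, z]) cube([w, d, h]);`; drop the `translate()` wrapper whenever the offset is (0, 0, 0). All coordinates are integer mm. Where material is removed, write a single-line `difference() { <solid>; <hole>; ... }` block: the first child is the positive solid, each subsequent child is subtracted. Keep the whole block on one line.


difference() { translate([301, 455, 0]) cube([4100, 173, 2730]); translate([2904, 455, 0]) cube([838, 173, 2093]); }
translate([301, 3282, 0]) cube([4100, 173, 2730]);
translate([301, 628, 0]) cube([173, 2654, 2730]);
translate([4228, 628, 0]) cube([173, 2654, 2730]);


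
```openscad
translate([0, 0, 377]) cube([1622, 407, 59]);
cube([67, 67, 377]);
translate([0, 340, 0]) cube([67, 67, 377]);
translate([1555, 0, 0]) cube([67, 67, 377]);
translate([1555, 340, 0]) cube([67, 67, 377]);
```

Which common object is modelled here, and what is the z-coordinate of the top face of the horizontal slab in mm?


A bench. The seat-top height is 436 mm.

A long slab on four corner posts — a bench. The slab sits at z = 377 with thickness 59, so the top is 377 + 59 = 436 mm.


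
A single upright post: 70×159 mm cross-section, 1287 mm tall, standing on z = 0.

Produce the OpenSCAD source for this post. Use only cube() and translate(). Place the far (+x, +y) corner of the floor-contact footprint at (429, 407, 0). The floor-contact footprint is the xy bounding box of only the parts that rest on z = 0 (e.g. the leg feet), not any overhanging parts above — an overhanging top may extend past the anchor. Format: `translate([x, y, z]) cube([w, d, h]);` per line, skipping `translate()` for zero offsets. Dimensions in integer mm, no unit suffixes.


translate([359, 248, 0]) cube([70, 159, 1287]);


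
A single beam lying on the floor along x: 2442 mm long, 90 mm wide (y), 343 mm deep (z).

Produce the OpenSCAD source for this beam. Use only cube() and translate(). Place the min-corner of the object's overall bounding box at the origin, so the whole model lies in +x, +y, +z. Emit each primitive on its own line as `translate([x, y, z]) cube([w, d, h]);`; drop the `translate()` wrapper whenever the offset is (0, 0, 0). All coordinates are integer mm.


cube([2442, 90, 343]);


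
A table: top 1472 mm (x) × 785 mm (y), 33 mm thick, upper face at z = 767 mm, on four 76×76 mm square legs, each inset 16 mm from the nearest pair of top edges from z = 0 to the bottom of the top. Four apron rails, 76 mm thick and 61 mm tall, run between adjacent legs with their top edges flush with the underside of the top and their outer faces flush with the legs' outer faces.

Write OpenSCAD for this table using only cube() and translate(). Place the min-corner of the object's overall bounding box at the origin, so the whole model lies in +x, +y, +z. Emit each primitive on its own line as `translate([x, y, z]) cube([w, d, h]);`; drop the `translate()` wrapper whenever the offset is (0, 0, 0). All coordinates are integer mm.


translate([0, 0, 734]) cube([1472, 785, 33]);
translate([16, 16, 0]) cube([76, 76, 734]);
translate([1380, 16, 0]) cube([76, 76, 734]);
translate([16, 693, 0]) cube([76, 76, 734]);
translate([1380, 693, 0]) cube([76, 76, 734]);
translate([92, 16, 673]) cube([1288, 76, 61]);
translate([92, 693, 673]) cube([1288, 76, 61]);
translate([16, 92, 673]) cube([76, 601, 61]);
translate([1380, 92, 673]) cube([76, 601, 61]);


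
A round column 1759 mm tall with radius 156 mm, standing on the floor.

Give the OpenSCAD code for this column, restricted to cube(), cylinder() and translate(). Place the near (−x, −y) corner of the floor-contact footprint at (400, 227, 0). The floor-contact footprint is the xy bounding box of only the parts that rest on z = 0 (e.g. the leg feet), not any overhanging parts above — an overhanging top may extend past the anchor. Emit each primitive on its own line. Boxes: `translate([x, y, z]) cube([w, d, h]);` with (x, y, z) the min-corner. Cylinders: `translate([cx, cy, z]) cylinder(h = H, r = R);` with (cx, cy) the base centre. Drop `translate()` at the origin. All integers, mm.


translate([556, 383, 0]) cylinder(h = 1759, r = 156);


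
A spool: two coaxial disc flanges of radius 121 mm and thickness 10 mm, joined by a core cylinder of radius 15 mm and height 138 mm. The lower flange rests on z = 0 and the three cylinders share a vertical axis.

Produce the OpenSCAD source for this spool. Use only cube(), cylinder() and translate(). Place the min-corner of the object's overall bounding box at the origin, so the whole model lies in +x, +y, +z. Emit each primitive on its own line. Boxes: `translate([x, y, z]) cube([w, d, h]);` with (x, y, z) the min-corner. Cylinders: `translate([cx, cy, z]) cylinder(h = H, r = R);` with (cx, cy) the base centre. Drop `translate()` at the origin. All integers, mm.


translate([121, 121, 0]) cylinder(h = 10, r = 121);
translate([121, 121, 10]) cylinder(h = 138, r = 15);
translate([121, 121, 148]) cylinder(h = 10, r = 121);


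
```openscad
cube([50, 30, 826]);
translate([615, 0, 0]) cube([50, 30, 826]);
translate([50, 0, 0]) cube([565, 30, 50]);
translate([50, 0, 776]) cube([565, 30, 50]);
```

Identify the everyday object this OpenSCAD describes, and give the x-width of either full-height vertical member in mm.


A picture frame. The border width is 50 mm.

Four thin pieces enclosing a rectangular opening — a picture frame. The two full-height stiles are 826 mm tall; the top rail sits at z = 776 and is 50 mm tall, so the border above the opening is 826 − 776 = 50 mm, matching the stile x-width.


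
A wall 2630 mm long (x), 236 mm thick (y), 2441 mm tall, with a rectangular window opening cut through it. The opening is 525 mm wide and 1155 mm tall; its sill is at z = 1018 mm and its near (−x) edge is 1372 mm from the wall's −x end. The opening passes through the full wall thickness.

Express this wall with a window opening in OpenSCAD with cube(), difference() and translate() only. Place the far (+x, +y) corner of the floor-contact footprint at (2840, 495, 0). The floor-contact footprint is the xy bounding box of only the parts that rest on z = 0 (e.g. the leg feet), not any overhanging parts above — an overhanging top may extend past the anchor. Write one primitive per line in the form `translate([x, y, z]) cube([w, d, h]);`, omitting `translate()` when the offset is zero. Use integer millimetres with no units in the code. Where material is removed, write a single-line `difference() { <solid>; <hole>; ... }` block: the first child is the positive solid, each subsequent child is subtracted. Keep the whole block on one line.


difference() { translate([210, 259, 0]) cube([2630, 236, 2441]); translate([1582, 259, 1018]) cube([525, 236, 1155]); }


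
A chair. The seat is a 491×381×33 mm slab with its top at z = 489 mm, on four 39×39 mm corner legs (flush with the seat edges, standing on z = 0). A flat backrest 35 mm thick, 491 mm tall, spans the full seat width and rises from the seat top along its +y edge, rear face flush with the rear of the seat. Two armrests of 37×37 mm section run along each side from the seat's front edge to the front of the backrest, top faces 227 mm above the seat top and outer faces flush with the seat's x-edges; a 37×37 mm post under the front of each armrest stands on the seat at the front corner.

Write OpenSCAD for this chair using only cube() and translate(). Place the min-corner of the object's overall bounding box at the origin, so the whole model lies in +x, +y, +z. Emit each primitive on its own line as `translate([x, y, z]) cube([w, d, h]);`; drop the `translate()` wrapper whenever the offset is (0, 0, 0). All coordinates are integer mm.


translate([0, 0, 456]) cube([491, 381, 33]);
cube([39, 39, 456]);
translate([452, 0, 0]) cube([39, 39, 456]);
translate([0, 342, 0]) cube([39, 39, 456]);
translate([452, 342, 0]) cube([39, 39, 456]);
translate([0, 346, 489]) cube([491, 35, 491]);
translate([0, 0, 679]) cube([37, 346, 37]);
translate([454, 0, 679]) cube([37, 346, 37]);
translate([0, 0, 489]) cube([37, 37, 190]);
translate([454, 0, 489]) cube([37, 37, 190]);


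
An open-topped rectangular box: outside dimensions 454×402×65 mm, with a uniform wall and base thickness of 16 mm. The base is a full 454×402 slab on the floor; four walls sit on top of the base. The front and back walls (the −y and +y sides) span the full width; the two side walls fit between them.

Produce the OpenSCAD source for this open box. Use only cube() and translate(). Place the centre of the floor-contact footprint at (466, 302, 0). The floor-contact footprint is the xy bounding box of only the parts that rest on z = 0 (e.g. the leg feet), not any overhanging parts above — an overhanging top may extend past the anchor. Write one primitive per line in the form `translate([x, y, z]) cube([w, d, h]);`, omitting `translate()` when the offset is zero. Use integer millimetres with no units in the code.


translate([239, 101, 0]) cube([454, 402, 16]);
translate([239, 101, 16]) cube([454, 16, 49]);
translate([239, 487, 16]) cube([454, 16, 49]);
translate([239, 117, 16]) cube([16, 370, 49]);
translate([677, 117, 16]) cube([16, 370, 49]);


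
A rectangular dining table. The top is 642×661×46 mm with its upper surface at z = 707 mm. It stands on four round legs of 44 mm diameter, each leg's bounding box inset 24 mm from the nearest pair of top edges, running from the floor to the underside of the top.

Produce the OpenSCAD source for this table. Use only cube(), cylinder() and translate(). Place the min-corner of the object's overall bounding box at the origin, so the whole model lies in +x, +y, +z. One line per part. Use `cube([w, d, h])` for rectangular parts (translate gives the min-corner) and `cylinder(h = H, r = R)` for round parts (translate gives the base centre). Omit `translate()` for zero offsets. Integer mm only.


translate([0, 0, 661]) cube([642, 661, 46]);
translate([46, 46, 0]) cylinder(h = 661, r = 22);
translate([596, 46, 0]) cylinder(h = 661, r = 22);
translate([46, 615, 0]) cylinder(h = 661, r = 22);
translate([596, 615, 0]) cylinder(h = 661, r = 22);


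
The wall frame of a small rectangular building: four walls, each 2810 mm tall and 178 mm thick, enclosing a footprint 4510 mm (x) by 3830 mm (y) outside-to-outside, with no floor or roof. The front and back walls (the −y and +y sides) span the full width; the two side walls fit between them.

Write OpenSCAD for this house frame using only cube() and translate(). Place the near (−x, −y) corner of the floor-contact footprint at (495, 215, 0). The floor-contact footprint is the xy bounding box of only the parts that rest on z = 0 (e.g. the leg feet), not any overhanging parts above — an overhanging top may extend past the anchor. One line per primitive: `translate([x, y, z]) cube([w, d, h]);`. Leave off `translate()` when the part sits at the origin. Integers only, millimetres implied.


translate([495, 215, 0]) cube([4510, 178, 2810]);
translate([495, 3867, 0]) cube([4510, 178, 2810]);
translate([495, 393, 0]) cube([178, 3474, 2810]);
translate([4827, 393, 0]) cube([178, 3474, 2810]);


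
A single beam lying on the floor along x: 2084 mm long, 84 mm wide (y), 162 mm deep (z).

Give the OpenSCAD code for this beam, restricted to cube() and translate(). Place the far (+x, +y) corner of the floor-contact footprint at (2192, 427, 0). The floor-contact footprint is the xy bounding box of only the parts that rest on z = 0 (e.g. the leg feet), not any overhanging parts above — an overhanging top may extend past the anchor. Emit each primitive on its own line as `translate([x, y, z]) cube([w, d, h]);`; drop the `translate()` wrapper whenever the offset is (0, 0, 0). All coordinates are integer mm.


translate([108, 343, 0]) cube([2084, 84, 162]);


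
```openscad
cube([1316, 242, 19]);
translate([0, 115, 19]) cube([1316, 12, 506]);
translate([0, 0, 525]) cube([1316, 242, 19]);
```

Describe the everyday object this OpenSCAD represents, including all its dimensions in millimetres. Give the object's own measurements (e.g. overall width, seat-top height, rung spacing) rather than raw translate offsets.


An I-beam lying along x, 1316 mm long. Overall section height 544 mm. Two flanges 242 mm wide (y) and 19 mm thick, one on the floor and one at the top; a web 12 mm thick runs between them, centred on the flange width.


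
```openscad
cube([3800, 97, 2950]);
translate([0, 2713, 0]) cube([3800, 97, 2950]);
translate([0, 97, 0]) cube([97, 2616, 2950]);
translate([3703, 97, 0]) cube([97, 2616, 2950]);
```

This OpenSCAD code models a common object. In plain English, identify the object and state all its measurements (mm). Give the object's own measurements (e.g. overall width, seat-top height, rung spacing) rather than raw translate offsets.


The wall frame of a small rectangular building: four walls, each 2950 mm tall and 97 mm thick, enclosing a footprint 3800 mm (x) by 2810 mm (y) outside-to-outside, with no floor or roof. The front and back walls (the −y and +y sides) span the full width; the two side walls fit between them.


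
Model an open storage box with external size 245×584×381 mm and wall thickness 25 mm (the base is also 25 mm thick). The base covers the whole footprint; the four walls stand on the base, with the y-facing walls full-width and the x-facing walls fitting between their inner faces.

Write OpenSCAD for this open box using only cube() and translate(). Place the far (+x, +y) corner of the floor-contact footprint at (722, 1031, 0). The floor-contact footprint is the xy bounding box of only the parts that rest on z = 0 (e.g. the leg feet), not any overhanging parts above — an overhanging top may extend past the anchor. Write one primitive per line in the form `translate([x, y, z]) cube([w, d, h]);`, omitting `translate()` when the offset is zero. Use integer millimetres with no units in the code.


translate([477, 447, 0]) cube([245, 584, 25]);
translate([477, 447, 25]) cube([245, 25, 356]);
translate([477, 1006, 25]) cube([245, 25, 356]);
translate([477, 472, 25]) cube([25, 534, 356]);
translate([697, 472, 25]) cube([25, 534, 356]);


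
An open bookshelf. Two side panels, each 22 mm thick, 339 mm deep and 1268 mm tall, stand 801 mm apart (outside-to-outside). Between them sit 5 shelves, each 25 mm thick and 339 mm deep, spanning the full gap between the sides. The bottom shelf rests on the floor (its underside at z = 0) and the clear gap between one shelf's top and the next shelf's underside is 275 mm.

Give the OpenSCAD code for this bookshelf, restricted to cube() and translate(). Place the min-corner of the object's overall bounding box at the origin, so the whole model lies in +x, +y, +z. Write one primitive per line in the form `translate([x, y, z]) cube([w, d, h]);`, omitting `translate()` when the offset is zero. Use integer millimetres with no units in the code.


cube([22, 339, 1268]);
translate([779, 0, 0]) cube([22, 339, 1268]);
translate([22, 0, 0]) cube([757, 339, 25]);
translate([22, 0, 300]) cube([757, 339, 25]);
translate([22, 0, 600]) cube([757, 339, 25]);
translate([22, 0, 900]) cube([757, 339, 25]);
translate([22, 0, 1200]) cube([757, 339, 25]);


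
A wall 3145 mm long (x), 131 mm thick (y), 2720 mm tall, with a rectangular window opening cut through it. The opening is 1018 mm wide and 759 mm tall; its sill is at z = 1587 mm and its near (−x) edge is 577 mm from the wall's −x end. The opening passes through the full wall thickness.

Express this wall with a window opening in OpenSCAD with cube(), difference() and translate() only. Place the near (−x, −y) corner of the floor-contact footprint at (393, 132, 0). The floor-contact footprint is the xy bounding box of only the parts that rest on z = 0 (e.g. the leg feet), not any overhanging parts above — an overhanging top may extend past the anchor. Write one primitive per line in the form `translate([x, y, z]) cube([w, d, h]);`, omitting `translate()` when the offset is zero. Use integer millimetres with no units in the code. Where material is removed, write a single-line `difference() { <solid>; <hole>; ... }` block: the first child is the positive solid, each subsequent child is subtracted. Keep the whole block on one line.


difference() { translate([393, 132, 0]) cube([3145, 131, 2720]); translate([970, 132, 1587]) cube([1018, 131, 759]); }


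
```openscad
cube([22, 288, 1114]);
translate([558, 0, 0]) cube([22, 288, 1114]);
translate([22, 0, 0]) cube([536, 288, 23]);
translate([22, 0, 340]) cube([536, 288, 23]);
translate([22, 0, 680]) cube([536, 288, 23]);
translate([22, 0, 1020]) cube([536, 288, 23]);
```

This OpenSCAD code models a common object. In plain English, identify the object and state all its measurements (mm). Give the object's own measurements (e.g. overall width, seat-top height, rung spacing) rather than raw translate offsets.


An open bookshelf. Two side panels, each 22 mm thick, 288 mm deep and 1114 mm tall, stand 580 mm apart (outside-to-outside). Between them sit 4 shelves, each 23 mm thick and 288 mm deep, spanning the full gap between the sides. The bottom shelf rests on the floor (its underside at z = 0) and the clear gap between one shelf's top and the next shelf's underside is 317 mm.


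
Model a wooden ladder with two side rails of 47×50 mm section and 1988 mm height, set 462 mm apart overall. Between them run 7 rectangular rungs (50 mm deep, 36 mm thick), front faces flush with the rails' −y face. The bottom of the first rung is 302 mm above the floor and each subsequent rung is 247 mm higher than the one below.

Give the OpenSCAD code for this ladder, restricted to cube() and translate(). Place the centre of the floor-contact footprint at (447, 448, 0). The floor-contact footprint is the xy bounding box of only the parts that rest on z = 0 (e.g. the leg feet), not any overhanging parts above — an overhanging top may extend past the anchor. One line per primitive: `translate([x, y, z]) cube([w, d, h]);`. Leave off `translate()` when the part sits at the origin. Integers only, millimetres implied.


translate([216, 423, 0]) cube([47, 50, 1988]);
translate([631, 423, 0]) cube([47, 50, 1988]);
translate([263, 423, 302]) cube([368, 50, 36]);
translate([263, 423, 549]) cube([368, 50, 36]);
translate([263, 423, 796]) cube([368, 50, 36]);
translate([263, 423, 1043]) cube([368, 50, 36]);
translate([263, 423, 1290]) cube([368, 50, 36]);
translate([263, 423, 1537]) cube([368, 50, 36]);
translate([263, 423, 1784]) cube([368, 50, 36]);


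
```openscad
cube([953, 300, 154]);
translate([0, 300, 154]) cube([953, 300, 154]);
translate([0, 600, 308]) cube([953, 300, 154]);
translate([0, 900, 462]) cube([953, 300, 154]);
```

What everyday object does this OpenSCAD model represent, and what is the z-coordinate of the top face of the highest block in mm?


A staircase. The total rise is 616 mm.

4 identical blocks, each offset up and back from the previous — a staircase. Each step is 154 mm tall and there are 4 of them, so the total rise is 4 × 154 = 616 mm.


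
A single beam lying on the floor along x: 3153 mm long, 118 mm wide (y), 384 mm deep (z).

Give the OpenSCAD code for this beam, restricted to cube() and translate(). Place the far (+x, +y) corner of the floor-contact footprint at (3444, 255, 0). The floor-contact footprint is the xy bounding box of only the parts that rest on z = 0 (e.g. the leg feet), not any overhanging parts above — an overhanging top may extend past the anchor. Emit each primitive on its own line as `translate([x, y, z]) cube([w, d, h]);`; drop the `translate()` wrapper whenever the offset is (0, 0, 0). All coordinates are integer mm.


translate([291, 137, 0]) cube([3153, 118, 384]);


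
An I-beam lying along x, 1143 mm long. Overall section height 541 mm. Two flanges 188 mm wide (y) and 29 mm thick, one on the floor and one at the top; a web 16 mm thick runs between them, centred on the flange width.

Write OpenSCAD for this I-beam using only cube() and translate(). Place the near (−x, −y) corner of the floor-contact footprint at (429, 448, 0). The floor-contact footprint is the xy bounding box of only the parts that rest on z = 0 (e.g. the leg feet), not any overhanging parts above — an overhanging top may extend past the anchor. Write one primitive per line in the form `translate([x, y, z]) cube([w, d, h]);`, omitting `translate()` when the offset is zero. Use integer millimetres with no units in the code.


translate([429, 448, 0]) cube([1143, 188, 29]);
translate([429, 534, 29]) cube([1143, 16, 483]);
translate([429, 448, 512]) cube([1143, 188, 29]);
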